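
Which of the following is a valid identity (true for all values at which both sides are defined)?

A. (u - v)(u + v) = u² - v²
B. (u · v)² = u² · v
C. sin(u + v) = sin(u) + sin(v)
A: holds — e.g. at (3, 7), both sides equal -40.
B: fails at (2, 3) — LHS = 36, RHS = 12.
C: fails at (2, 7) — LHS = sin(9) ≈ 0.4121, RHS = sin(7) + sin(2) ≈ 1.566.

Answer: A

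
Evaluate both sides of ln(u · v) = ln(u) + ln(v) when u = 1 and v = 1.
LHS = ln(1 · 1) = 0
RHS = ln(1) + ln(1) = 0

LHS = RHS: the two sides agree.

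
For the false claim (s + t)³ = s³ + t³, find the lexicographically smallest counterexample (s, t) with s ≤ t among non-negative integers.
At (0, 6): both sides equal 216, so it holds there.

Substituting (1, 1) into the claim:
LHS = (1 + 1)³ = 8
RHS = 1³ + 1³ = 2

Since LHS ≠ RHS, this pair disproves the claim, and no lexicographically smaller pair (s ≤ t, non-negative integers) does.

For instance (4, 4) is also a counterexample (LHS = 512, RHS = 128), but it's lexicographically larger.

Answer: (s, t) = (1, 1)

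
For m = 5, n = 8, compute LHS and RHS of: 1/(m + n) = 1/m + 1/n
LHS = 1/(5 + 8) = 1/13
RHS = 1/5 + 1/8 = 13/40

LHS ≠ RHS, so the equation does not hold here.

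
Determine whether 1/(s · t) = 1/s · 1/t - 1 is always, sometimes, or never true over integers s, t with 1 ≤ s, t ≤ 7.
The claim fails for every pair in the range. For instance at (s, t) = (6, 1): LHS = 1/6, RHS = -5/6.

Answer: Never true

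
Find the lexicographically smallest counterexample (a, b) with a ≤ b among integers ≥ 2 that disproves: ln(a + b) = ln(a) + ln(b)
(a, b) = (2, 3)

Substituting (2, 3) into the claim:
LHS = ln(2 + 3) = ln(5) ≈ 1.609
RHS = ln(2) + ln(3) ≈ 1.792

Since LHS ≠ RHS, this pair disproves the claim, and no lexicographically smaller pair (a ≤ b, integers ≥ 2) does.

For instance (5, 6) is also a counterexample (LHS = ln(11) ≈ 2.398, RHS = ln(5) + ln(6) ≈ 3.401), but it's lexicographically larger.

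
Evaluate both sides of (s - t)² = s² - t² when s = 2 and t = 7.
LHS = (2 - 7)² = 25
RHS = 2² - 7² = -45

LHS ≠ RHS, so the equation does not hold here.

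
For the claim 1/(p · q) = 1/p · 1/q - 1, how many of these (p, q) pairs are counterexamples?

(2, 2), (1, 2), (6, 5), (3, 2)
Testing each pair:
(2, 2): LHS = 1/4, RHS = -3/4 → counterexample
(1, 2): LHS = 1/2, RHS = -1/2 → counterexample
(6, 5): LHS = 1/30, RHS = -29/30 → counterexample
(3, 2): LHS = 1/6, RHS = -5/6 → counterexample

That makes 4 counterexamples.

Answer: 4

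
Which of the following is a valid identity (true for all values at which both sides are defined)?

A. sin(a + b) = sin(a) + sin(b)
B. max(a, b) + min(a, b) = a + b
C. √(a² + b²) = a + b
A: fails at (3, 7) — LHS = sin(10) ≈ -0.544, RHS = sin(3) + sin(7) ≈ 0.7981.
B: holds — e.g. at (5, 5), both sides equal 10.
C: fails at (4, 6) — LHS = 2·√(13) ≈ 7.211, RHS = 10.

Answer: B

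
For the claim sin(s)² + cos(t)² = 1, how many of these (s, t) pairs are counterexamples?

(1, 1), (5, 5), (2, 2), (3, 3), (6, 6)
Testing each pair:
(1, 1): LHS = cos(1)² + sin(1)² = 1, RHS = 1 → satisfies claim
(5, 5): LHS = cos(5)² + sin(5)² = 1, RHS = 1 → satisfies claim
(2, 2): LHS = cos(2)² + sin(2)² = 1, RHS = 1 → satisfies claim
(3, 3): LHS = sin(3)² + cos(3)² = 1, RHS = 1 → satisfies claim
(6, 6): LHS = sin(6)² + cos(6)² = 1, RHS = 1 → satisfies claim

That makes 0 counterexamples.

Answer: 0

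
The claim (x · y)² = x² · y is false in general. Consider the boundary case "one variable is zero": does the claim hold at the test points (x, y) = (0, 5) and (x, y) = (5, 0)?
At (0, 5): LHS = 0, RHS = 0 → equal
At (5, 0): LHS = 0, RHS = 0 → equal

So the claim does hold at both of these boundary points, even though it is not an identity.

Answer: Yes, holds at both test points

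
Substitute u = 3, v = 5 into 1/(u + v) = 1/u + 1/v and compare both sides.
LHS = 1/(3 + 5) = 1/8
RHS = 1/3 + 1/5 = 8/15

LHS ≠ RHS, so the equation does not hold here.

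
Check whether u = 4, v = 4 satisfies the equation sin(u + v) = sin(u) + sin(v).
Substituting u = 4, v = 4:

LHS = sin(4 + 4) = sin(8) ≈ 0.9894
RHS = sin(4) + sin(4) = 2·sin(4) ≈ -1.514

LHS ≠ RHS, so the equation does not hold at this point.

Answer: Fails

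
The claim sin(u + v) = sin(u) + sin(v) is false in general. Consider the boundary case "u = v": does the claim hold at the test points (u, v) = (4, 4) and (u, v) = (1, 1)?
At (4, 4): LHS = sin(8) ≈ 0.9894 ≠ RHS = 2·sin(4) ≈ -1.514
At (1, 1): LHS = sin(2) ≈ 0.9093 ≠ RHS = 2·sin(1) ≈ 1.683

Answer: No, fails at both test points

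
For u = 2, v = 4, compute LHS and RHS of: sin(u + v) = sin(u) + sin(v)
LHS = sin(2 + 4) = sin(6) ≈ -0.2794
RHS = sin(2) + sin(4) ≈ 0.1525

LHS ≠ RHS (they differ by about 0.4319), so the equation does not hold here.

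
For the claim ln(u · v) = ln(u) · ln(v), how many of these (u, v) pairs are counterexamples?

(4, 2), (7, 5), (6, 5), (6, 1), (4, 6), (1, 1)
Testing each pair:
(4, 2): LHS = ln(8) ≈ 2.079, RHS = ln(2)·ln(4) ≈ 0.9609 → counterexample
(7, 5): LHS = ln(35) ≈ 3.555, RHS = ln(5)·ln(7) ≈ 3.132 → counterexample
(6, 5): LHS = ln(30) ≈ 3.401, RHS = ln(5)·ln(6) ≈ 2.884 → counterexample
(6, 1): LHS = ln(6) ≈ 1.792, RHS = 0 → counterexample
(4, 6): LHS = ln(24) ≈ 3.178, RHS = ln(4)·ln(6) ≈ 2.484 → counterexample
(1, 1): LHS = 0, RHS = 0 → satisfies claim

That makes 5 counterexamples.

Answer: 5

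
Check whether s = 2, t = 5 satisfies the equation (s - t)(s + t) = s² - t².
Substituting s = 2, t = 5:

LHS = (2 - 5)(2 + 5) = -21
RHS = 2² - 5² = -21

LHS = RHS, so the equation holds at this point.

Answer: Holds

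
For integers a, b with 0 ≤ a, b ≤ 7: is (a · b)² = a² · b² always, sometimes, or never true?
Always true

The identity holds for every pair in the range. For instance at (a, b) = (6, 3): both sides equal 324.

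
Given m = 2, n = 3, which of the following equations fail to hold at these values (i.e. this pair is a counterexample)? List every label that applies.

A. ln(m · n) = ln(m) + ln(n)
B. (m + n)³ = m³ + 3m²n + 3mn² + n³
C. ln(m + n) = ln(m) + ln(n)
C

Evaluating each claim at the given values:
A. LHS = ln(6) ≈ 1.792, RHS = ln(2) + ln(3) ≈ 1.792 → holds here (LHS = RHS)
B. LHS = 125, RHS = 125 → holds here (LHS = RHS)
C. LHS = ln(5) ≈ 1.609, RHS = ln(2) + ln(3) ≈ 1.792 → fails here (LHS ≠ RHS)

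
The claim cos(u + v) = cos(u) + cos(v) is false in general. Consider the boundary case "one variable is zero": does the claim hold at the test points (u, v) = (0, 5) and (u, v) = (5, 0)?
No, fails at both test points

At (0, 5): LHS = cos(5) ≈ 0.2837 ≠ RHS = cos(5) + 1 ≈ 1.284
At (5, 0): LHS = cos(5) ≈ 0.2837 ≠ RHS = cos(5) + 1 ≈ 1.284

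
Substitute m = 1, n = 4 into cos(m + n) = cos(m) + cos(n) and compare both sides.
LHS = cos(1 + 4) = cos(5) ≈ 0.2837
RHS = cos(1) + cos(4) ≈ -0.1133

LHS ≠ RHS (they differ by about 0.397), so the equation does not hold here.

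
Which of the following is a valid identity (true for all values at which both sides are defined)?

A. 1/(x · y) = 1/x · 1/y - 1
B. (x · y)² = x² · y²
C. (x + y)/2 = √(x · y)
B

A: fails at (1, 3) — LHS = 1/3, RHS = -2/3.
B: holds — e.g. at (3, 3), both sides equal 81.
C: fails at (2, 7) — LHS = 9/2, RHS = √(14) ≈ 3.742.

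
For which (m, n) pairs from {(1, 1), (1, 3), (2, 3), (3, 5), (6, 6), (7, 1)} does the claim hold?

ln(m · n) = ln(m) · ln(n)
Testing each pair:
(1, 1): LHS = 0, RHS = 0 → holds
(1, 3): LHS = ln(3) ≈ 1.099, RHS = 0 → fails
(2, 3): LHS = ln(6) ≈ 1.792, RHS = ln(2)·ln(3) ≈ 0.7615 → fails
(3, 5): LHS = ln(15) ≈ 2.708, RHS = ln(3)·ln(5) ≈ 1.768 → fails
(6, 6): LHS = ln(36) ≈ 3.584, RHS = ln(6)² ≈ 3.21 → fails
(7, 1): LHS = ln(7) ≈ 1.946, RHS = 0 → fails

1 of 6 pairs satisfies the claim.

Answer: (1, 1)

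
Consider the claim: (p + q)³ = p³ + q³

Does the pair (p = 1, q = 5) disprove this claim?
Yes

Substituting p = 1, q = 5:
LHS = (1 + 5)³ = 216
RHS = 1³ + 5³ = 126

Since LHS ≠ RHS, this pair disproves the claim.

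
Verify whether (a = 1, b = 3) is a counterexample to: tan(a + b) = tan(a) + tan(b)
Yes

Substituting a = 1, b = 3:
LHS = tan(1 + 3) = tan(4) ≈ 1.158
RHS = tan(1) + tan(3) ≈ 1.415

Since LHS ≠ RHS, this pair disproves the claim.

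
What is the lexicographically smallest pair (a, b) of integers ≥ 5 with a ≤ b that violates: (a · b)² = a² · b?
(a, b) = (5, 5)

Substituting (5, 5) into the claim:
LHS = (5 · 5)² = 625
RHS = 5² · 5 = 125

Since LHS ≠ RHS, this pair disproves the claim, and no lexicographically smaller pair (a ≤ b, integers ≥ 5) does.

For instance (8, 12) is also a counterexample (LHS = 9216, RHS = 768), but it's lexicographically larger.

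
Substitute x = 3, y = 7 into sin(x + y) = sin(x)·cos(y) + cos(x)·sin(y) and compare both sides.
LHS = sin(3 + 7) = sin(10) ≈ -0.544
RHS = sin(3)·cos(7) + cos(3)·sin(7) = sin(7)·cos(3) + sin(3)·cos(7) ≈ -0.544

LHS = RHS: the two sides agree.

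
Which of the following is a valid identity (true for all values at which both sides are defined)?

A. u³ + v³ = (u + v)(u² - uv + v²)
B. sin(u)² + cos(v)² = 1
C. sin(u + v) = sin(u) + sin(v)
A

A: holds — e.g. at (0, 1), both sides equal 1.
B: fails at (0, 1) — LHS = cos(1)² ≈ 0.2919, RHS = 1.
C: fails at (2, 5) — LHS = sin(7) ≈ 0.657, RHS = sin(5) + sin(2) ≈ -0.04963.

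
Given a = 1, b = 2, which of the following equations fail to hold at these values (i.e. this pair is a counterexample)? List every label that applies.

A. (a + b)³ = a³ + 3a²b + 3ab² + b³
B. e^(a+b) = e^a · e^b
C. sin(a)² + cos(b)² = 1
C

Evaluating each claim at the given values:
A. LHS = 27, RHS = 27 → holds here (LHS = RHS)
B. LHS = e^3 ≈ 20.09, RHS = e^3 ≈ 20.09 → holds here (LHS = RHS)
C. LHS = cos(2)² + sin(1)² ≈ 0.8813, RHS = 1 → fails here (LHS ≠ RHS)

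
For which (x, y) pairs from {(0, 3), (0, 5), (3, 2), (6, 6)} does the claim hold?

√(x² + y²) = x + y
Testing each pair:
(0, 3): LHS = 3, RHS = 3 → holds
(0, 5): LHS = 5, RHS = 5 → holds
(3, 2): LHS = √(13) ≈ 3.606, RHS = 5 → fails
(6, 6): LHS = 6·√(2) ≈ 8.485, RHS = 12 → fails

2 of 4 pairs satisfy the claim.

Answer: (0, 3), (0, 5)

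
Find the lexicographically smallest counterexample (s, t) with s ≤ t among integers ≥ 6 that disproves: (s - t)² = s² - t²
(s, t) = (6, 7)

At (6, 6): both sides equal 0, so it holds there.

Substituting (6, 7) into the claim:
LHS = (6 - 7)² = 1
RHS = 6² - 7² = -13

Since LHS ≠ RHS, this pair disproves the claim, and no lexicographically smaller pair (s ≤ t, integers ≥ 6) does.

For instance (7, 8) is also a counterexample (LHS = 1, RHS = -15), but it's lexicographically larger.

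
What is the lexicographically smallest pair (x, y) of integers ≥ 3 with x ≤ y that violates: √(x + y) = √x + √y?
(x, y) = (3, 3)

Substituting (3, 3) into the claim:
LHS = √(3 + 3) = √(6) ≈ 2.449
RHS = √3 + √3 = 2·√(3) ≈ 3.464

Since LHS ≠ RHS, this pair disproves the claim, and no lexicographically smaller pair (x ≤ y, integers ≥ 3) does.

For instance (8, 10) is also a counterexample (LHS = 3·√(2) ≈ 4.243, RHS = 2·√(2) + √(10) ≈ 5.991), but it's lexicographically larger.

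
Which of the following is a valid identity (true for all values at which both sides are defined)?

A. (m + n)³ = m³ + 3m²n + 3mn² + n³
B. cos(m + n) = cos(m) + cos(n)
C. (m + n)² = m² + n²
A

A: holds — e.g. at (1, 2), both sides equal 27.
B: fails at (1, 1) — LHS = cos(2) ≈ -0.4161, RHS = 2·cos(1) ≈ 1.081.
C: fails at (3, 5) — LHS = 64, RHS = 34.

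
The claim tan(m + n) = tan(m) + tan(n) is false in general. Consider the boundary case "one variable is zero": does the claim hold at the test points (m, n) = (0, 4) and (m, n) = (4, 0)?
Yes, holds at both test points

At (0, 4): LHS = tan(4) ≈ 1.158, RHS = tan(4) ≈ 1.158 → equal
At (4, 0): LHS = tan(4) ≈ 1.158, RHS = tan(4) ≈ 1.158 → equal

So the claim does hold at both of these boundary points, even though it is not an identity.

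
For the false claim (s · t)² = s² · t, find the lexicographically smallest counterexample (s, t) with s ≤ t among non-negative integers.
Substituting (1, 2) into the claim:
LHS = (1 · 2)² = 4
RHS = 1² · 2 = 2

Since LHS ≠ RHS, this pair disproves the claim, and no lexicographically smaller pair (s ≤ t, non-negative integers) does.

For instance (3, 7) is also a counterexample (LHS = 441, RHS = 63), but it's lexicographically larger.

Answer: (s, t) = (1, 2)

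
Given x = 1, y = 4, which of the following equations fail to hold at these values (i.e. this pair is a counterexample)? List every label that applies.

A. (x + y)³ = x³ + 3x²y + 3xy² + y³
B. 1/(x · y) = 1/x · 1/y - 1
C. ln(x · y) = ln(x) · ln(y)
B, C

Evaluating each claim at the given values:
A. LHS = 125, RHS = 125 → holds here (LHS = RHS)
B. LHS = 1/4, RHS = -3/4 → fails here (LHS ≠ RHS)
C. LHS = ln(4) ≈ 1.386, RHS = 0 → fails here (LHS ≠ RHS)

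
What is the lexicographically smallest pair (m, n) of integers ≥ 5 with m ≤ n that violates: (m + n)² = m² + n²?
Substituting (5, 5) into the claim:
LHS = (5 + 5)² = 100
RHS = 5² + 5² = 50

Since LHS ≠ RHS, this pair disproves the claim, and no lexicographically smaller pair (m ≤ n, integers ≥ 5) does.

For instance (8, 11) is also a counterexample (LHS = 361, RHS = 185), but it's lexicographically larger.

Answer: (m, n) = (5, 5)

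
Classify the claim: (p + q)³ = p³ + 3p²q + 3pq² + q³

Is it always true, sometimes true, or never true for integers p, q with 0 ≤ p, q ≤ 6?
The identity holds for every pair in the range. For instance at (p, q) = (5, 0): both sides equal 125.

Answer: Always true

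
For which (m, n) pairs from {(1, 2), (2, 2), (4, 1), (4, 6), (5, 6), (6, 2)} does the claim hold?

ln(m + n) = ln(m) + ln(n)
Testing each pair:
(1, 2): LHS = ln(3) ≈ 1.099, RHS = ln(2) ≈ 0.6931 → fails
(2, 2): LHS = ln(4) ≈ 1.386, RHS = 2·ln(2) ≈ 1.386 → holds
(4, 1): LHS = ln(5) ≈ 1.609, RHS = ln(4) ≈ 1.386 → fails
(4, 6): LHS = ln(10) ≈ 2.303, RHS = ln(4) + ln(6) ≈ 3.178 → fails
(5, 6): LHS = ln(11) ≈ 2.398, RHS = ln(5) + ln(6) ≈ 3.401 → fails
(6, 2): LHS = ln(8) ≈ 2.079, RHS = ln(2) + ln(6) ≈ 2.485 → fails

1 of 6 pairs satisfies the claim.

Answer: (2, 2)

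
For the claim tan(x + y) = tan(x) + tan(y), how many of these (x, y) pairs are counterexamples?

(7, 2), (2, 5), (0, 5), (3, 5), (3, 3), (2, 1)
5

Testing each pair:
(7, 2): LHS = tan(9) ≈ -0.4523, RHS = tan(2) + tan(7) ≈ -1.314 → counterexample
(2, 5): LHS = tan(7) ≈ 0.8714, RHS = tan(5) + tan(2) ≈ -5.566 → counterexample
(0, 5): LHS = tan(5) ≈ -3.381, RHS = tan(5) ≈ -3.381 → satisfies claim
(3, 5): LHS = tan(8) ≈ -6.8, RHS = tan(5) + tan(3) ≈ -3.523 → counterexample
(3, 3): LHS = tan(6) ≈ -0.291, RHS = 2·tan(3) ≈ -0.2851 → counterexample
(2, 1): LHS = tan(3) ≈ -0.1425, RHS = tan(2) + tan(1) ≈ -0.6276 → counterexample

That makes 5 counterexamples.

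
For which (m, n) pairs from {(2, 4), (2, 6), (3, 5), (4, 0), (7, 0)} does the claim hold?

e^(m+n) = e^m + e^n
Testing each pair:
(2, 4): LHS = e^6 ≈ 403.4, RHS = e^2 + e^4 ≈ 61.99 → fails
(2, 6): LHS = e^8 ≈ 2981, RHS = e^2 + e^6 ≈ 410.8 → fails
(3, 5): LHS = e^8 ≈ 2981, RHS = e^3 + e^5 ≈ 168.5 → fails
(4, 0): LHS = e^4 ≈ 54.6, RHS = 1 + e^4 ≈ 55.6 → fails
(7, 0): LHS = e^7 ≈ 1097, RHS = 1 + e^7 ≈ 1098 → fails

No pair satisfies the claim.

Answer: None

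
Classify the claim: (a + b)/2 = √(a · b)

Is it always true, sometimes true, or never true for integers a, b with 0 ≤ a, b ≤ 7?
It holds at (a, b) = (0, 0) (both sides equal 0), but fails at (a, b) = (0, 2) (LHS = 1, RHS = 0).

Answer: Sometimes true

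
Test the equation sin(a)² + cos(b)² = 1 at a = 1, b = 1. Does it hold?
Holds

Substituting a = 1, b = 1:

LHS = sin(1)² + cos(1)² = 1
RHS = 1

LHS = RHS, so the equation holds at this point.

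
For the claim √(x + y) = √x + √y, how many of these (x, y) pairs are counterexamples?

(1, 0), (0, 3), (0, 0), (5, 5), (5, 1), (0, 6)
Testing each pair:
(1, 0): LHS = 1, RHS = 1 → satisfies claim
(0, 3): LHS = √(3) ≈ 1.732, RHS = √(3) ≈ 1.732 → satisfies claim
(0, 0): LHS = 0, RHS = 0 → satisfies claim
(5, 5): LHS = √(10) ≈ 3.162, RHS = 2·√(5) ≈ 4.472 → counterexample
(5, 1): LHS = √(6) ≈ 2.449, RHS = 1 + √(5) ≈ 3.236 → counterexample
(0, 6): LHS = √(6) ≈ 2.449, RHS = √(6) ≈ 2.449 → satisfies claim

That makes 2 counterexamples.

Answer: 2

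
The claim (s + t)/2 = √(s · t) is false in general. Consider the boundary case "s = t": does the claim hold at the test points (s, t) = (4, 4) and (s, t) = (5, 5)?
At (4, 4): LHS = 4, RHS = 4 → equal
At (5, 5): LHS = 5, RHS = 5 → equal

So the claim does hold at both of these boundary points, even though it is not an identity.

Answer: Yes, holds at both test points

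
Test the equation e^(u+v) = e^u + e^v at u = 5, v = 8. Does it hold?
Fails

Substituting u = 5, v = 8:

LHS = e^(5+8) = e^13 ≈ 442413.4
RHS = e^5 + e^8 ≈ 3129

LHS ≠ RHS, so the equation does not hold at this point.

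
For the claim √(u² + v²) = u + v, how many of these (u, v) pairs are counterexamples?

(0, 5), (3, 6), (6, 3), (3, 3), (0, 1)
Testing each pair:
(0, 5): LHS = 5, RHS = 5 → satisfies claim
(3, 6): LHS = 3·√(5) ≈ 6.708, RHS = 9 → counterexample
(6, 3): LHS = 3·√(5) ≈ 6.708, RHS = 9 → counterexample
(3, 3): LHS = 3·√(2) ≈ 4.243, RHS = 6 → counterexample
(0, 1): LHS = 1, RHS = 1 → satisfies claim

That makes 3 counterexamples.

Answer: 3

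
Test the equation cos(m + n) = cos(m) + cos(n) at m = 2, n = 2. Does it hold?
Substituting m = 2, n = 2:

LHS = cos(2 + 2) = cos(4) ≈ -0.6536
RHS = cos(2) + cos(2) = 2·cos(2) ≈ -0.8323

LHS ≠ RHS, so the equation does not hold at this point.

Answer: Fails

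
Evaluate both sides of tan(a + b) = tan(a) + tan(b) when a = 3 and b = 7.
LHS = tan(3 + 7) = tan(10) ≈ 0.6484
RHS = tan(3) + tan(7) ≈ 0.7289

LHS ≠ RHS (they differ by about 0.08054), so the equation does not hold here.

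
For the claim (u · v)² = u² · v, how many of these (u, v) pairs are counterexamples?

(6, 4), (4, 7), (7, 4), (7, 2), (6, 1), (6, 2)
Testing each pair:
(6, 4): LHS = 576, RHS = 144 → counterexample
(4, 7): LHS = 784, RHS = 112 → counterexample
(7, 4): LHS = 784, RHS = 196 → counterexample
(7, 2): LHS = 196, RHS = 98 → counterexample
(6, 1): LHS = 36, RHS = 36 → satisfies claim
(6, 2): LHS = 144, RHS = 72 → counterexample

That makes 5 counterexamples.

Answer: 5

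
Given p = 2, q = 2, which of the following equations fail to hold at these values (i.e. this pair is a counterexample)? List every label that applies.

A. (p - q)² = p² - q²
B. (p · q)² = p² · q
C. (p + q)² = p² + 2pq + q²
Evaluating each claim at the given values:
A. LHS = 0, RHS = 0 → holds here (LHS = RHS)
B. LHS = 16, RHS = 8 → fails here (LHS ≠ RHS)
C. LHS = 16, RHS = 16 → holds here (LHS = RHS)

Answer: B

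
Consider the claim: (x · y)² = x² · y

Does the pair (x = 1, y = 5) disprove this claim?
Substituting x = 1, y = 5:
LHS = (1 · 5)² = 25
RHS = 1² · 5 = 5

Since LHS ≠ RHS, this pair disproves the claim.

Answer: Yes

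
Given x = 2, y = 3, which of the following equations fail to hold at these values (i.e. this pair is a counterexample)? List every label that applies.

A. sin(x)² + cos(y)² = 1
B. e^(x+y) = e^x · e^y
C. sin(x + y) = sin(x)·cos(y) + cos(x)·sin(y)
Evaluating each claim at the given values:
A. LHS = sin(2)² + cos(3)² ≈ 1.807, RHS = 1 → fails here (LHS ≠ RHS)
B. LHS = e^5 ≈ 148.4, RHS = e^5 ≈ 148.4 → holds here (LHS = RHS)
C. LHS = sin(5) ≈ -0.9589, RHS = sin(2)·cos(3) + sin(3)·cos(2) ≈ -0.9589 → holds here (LHS = RHS)

Answer: A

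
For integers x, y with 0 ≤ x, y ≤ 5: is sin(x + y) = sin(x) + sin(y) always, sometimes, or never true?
It holds at (x, y) = (0, 0) (both sides equal 0), but fails at (x, y) = (2, 5) (LHS = sin(7) ≈ 0.657, RHS = sin(5) + sin(2) ≈ -0.04963).

Answer: Sometimes true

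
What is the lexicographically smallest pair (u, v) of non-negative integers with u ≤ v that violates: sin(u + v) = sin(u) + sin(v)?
(u, v) = (1, 1)

At (0, 3): both sides equal sin(3) ≈ 0.1411, so it holds there.
At (0, 5): both sides equal sin(5) ≈ -0.9589, so it holds there.

Substituting (1, 1) into the claim:
LHS = sin(1 + 1) = sin(2) ≈ 0.9093
RHS = sin(1) + sin(1) = 2·sin(1) ≈ 1.683

Since LHS ≠ RHS, this pair disproves the claim, and no lexicographically smaller pair (u ≤ v, non-negative integers) does.

For instance (1, 7) is also a counterexample (LHS = sin(8) ≈ 0.9894, RHS = sin(7) + sin(1) ≈ 1.498), but it's lexicographically larger.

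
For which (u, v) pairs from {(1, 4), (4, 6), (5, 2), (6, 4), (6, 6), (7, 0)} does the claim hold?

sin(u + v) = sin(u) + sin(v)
(7, 0)

Testing each pair:
(1, 4): LHS = sin(5) ≈ -0.9589, RHS = sin(4) + sin(1) ≈ 0.08467 → fails
(4, 6): LHS = sin(10) ≈ -0.544, RHS = sin(4) + sin(6) ≈ -1.036 → fails
(5, 2): LHS = sin(7) ≈ 0.657, RHS = sin(5) + sin(2) ≈ -0.04963 → fails
(6, 4): LHS = sin(10) ≈ -0.544, RHS = sin(4) + sin(6) ≈ -1.036 → fails
(6, 6): LHS = sin(12) ≈ -0.5366, RHS = 2·sin(6) ≈ -0.5588 → fails
(7, 0): LHS = sin(7) ≈ 0.657, RHS = sin(7) ≈ 0.657 → holds

1 of 6 pairs satisfies the claim.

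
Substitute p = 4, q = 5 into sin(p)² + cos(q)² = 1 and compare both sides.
LHS = sin(4)² + cos(5)² ≈ 0.6532
RHS = 1

LHS ≠ RHS (they differ by about 0.3468), so the equation does not hold here.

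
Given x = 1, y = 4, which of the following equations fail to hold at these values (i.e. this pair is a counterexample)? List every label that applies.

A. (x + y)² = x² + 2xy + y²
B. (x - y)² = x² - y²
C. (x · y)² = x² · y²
Evaluating each claim at the given values:
A. LHS = 25, RHS = 25 → holds here (LHS = RHS)
B. LHS = 9, RHS = -15 → fails here (LHS ≠ RHS)
C. LHS = 16, RHS = 16 → holds here (LHS = RHS)

Answer: B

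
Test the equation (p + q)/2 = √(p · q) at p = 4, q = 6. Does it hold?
Substituting p = 4, q = 6:

LHS = (4 + 6)/2 = 5
RHS = √(4 · 6) = 2·√(6) ≈ 4.899

LHS ≠ RHS, so the equation does not hold at this point.

Answer: Fails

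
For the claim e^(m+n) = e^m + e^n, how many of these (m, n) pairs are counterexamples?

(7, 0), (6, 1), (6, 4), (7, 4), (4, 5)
Testing each pair:
(7, 0): LHS = e^7 ≈ 1097, RHS = 1 + e^7 ≈ 1098 → counterexample
(6, 1): LHS = e^7 ≈ 1097, RHS = e + e^6 ≈ 406.1 → counterexample
(6, 4): LHS = e^10 ≈ 22026.5, RHS = e^4 + e^6 ≈ 458 → counterexample
(7, 4): LHS = e^11 ≈ 59874.1, RHS = e^4 + e^7 ≈ 1151 → counterexample
(4, 5): LHS = e^9 ≈ 8103, RHS = e^4 + e^5 ≈ 203 → counterexample

That makes 5 counterexamples.

Answer: 5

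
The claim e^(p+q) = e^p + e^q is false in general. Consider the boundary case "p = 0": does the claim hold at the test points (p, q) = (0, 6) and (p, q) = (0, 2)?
At (0, 6): LHS = e^6 ≈ 403.4 ≠ RHS = 1 + e^6 ≈ 404.4
At (0, 2): LHS = e^2 ≈ 7.389 ≠ RHS = 1 + e^2 ≈ 8.389

Answer: No, fails at both test points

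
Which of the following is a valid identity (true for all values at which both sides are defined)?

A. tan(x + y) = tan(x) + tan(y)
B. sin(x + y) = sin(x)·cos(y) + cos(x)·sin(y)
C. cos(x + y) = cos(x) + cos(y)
A: fails at (2, 4) — LHS = tan(6) ≈ -0.291, RHS = tan(2) + tan(4) ≈ -1.027.
B: holds — e.g. at (1, 1), both sides equal sin(2) ≈ 0.9093.
C: fails at (4, 5) — LHS = cos(9) ≈ -0.9111, RHS = cos(4) + cos(5) ≈ -0.37.

Answer: B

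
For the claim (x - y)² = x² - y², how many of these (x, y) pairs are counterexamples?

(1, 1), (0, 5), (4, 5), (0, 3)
3

Testing each pair:
(1, 1): LHS = 0, RHS = 0 → satisfies claim
(0, 5): LHS = 25, RHS = -25 → counterexample
(4, 5): LHS = 1, RHS = -9 → counterexample
(0, 3): LHS = 9, RHS = -9 → counterexample

That makes 3 counterexamples.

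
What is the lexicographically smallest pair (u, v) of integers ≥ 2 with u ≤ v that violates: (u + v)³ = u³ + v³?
Substituting (2, 2) into the claim:
LHS = (2 + 2)³ = 64
RHS = 2³ + 2³ = 16

Since LHS ≠ RHS, this pair disproves the claim, and no lexicographically smaller pair (u ≤ v, integers ≥ 2) does.

For instance (4, 8) is also a counterexample (LHS = 1728, RHS = 576), but it's lexicographically larger.

Answer: (u, v) = (2, 2)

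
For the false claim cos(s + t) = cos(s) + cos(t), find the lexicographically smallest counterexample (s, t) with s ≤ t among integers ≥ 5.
(s, t) = (5, 5)

Substituting (5, 5) into the claim:
LHS = cos(5 + 5) = cos(10) ≈ -0.8391
RHS = cos(5) + cos(5) = 2·cos(5) ≈ 0.5673

Since LHS ≠ RHS, this pair disproves the claim, and no lexicographically smaller pair (s ≤ t, integers ≥ 5) does.

For instance (11, 12) is also a counterexample (LHS = cos(23) ≈ -0.5328, RHS = cos(11) + cos(12) ≈ 0.8483), but it's lexicographically larger.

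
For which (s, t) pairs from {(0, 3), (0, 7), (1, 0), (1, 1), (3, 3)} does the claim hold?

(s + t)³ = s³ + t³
(0, 3), (0, 7), (1, 0)

Testing each pair:
(0, 3): LHS = 27, RHS = 27 → holds
(0, 7): LHS = 343, RHS = 343 → holds
(1, 0): LHS = 1, RHS = 1 → holds
(1, 1): LHS = 8, RHS = 2 → fails
(3, 3): LHS = 216, RHS = 54 → fails

3 of 5 pairs satisfy the claim.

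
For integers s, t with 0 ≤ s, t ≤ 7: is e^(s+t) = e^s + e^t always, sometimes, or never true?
The claim fails for every pair in the range. For instance at (s, t) = (0, 3): LHS = e^3 ≈ 20.09, RHS = 1 + e^3 ≈ 21.09.

Answer: Never true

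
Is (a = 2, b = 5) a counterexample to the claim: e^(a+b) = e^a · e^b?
Substituting a = 2, b = 5:
LHS = e^(2+5) = e^7 ≈ 1097
RHS = e^2 · e^5 = e^7 ≈ 1097

The sides agree, so this pair does not disprove the claim.

Answer: No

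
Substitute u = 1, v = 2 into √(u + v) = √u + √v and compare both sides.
LHS = √(1 + 2) = √(3) ≈ 1.732
RHS = √1 + √2 = 1 + √(2) ≈ 2.414

LHS ≠ RHS (they differ by about 0.6822), so the equation does not hold here.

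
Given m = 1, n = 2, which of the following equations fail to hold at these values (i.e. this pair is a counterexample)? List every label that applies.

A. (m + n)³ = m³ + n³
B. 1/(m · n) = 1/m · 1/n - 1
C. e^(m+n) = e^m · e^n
Evaluating each claim at the given values:
A. LHS = 27, RHS = 9 → fails here (LHS ≠ RHS)
B. LHS = 1/2, RHS = -1/2 → fails here (LHS ≠ RHS)
C. LHS = e^3 ≈ 20.09, RHS = e^3 ≈ 20.09 → holds here (LHS = RHS)

Answer: A, B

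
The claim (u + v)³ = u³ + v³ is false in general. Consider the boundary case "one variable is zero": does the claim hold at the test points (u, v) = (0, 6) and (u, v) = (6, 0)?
Yes, holds at both test points

At (0, 6): LHS = 216, RHS = 216 → equal
At (6, 0): LHS = 216, RHS = 216 → equal

So the claim does hold at both of these boundary points, even though it is not an identity.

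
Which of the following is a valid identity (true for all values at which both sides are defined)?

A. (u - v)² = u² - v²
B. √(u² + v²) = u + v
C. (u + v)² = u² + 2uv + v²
A: fails at (0, 1) — LHS = 1, RHS = -1.
B: fails at (3, 5) — LHS = √(34) ≈ 5.831, RHS = 8.
C: holds — e.g. at (1, 1), both sides equal 4.

Answer: C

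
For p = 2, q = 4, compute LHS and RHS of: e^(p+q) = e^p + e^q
LHS = e^(2+4) = e^6 ≈ 403.4
RHS = e^2 + e^4 ≈ 61.99

LHS ≠ RHS (they differ by about 341.4), so the equation does not hold here.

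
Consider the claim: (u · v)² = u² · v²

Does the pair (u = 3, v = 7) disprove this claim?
No

Substituting u = 3, v = 7:
LHS = (3 · 7)² = 441
RHS = 3² · 7² = 441

The sides agree, so this pair does not disprove the claim.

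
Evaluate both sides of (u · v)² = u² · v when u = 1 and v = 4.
LHS = (1 · 4)² = 16
RHS = 1² · 4 = 4

LHS ≠ RHS, so the equation does not hold here.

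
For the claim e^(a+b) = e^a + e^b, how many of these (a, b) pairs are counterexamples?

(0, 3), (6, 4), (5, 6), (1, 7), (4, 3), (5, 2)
6

Testing each pair:
(0, 3): LHS = e^3 ≈ 20.09, RHS = 1 + e^3 ≈ 21.09 → counterexample
(6, 4): LHS = e^10 ≈ 22026.5, RHS = e^4 + e^6 ≈ 458 → counterexample
(5, 6): LHS = e^11 ≈ 59874.1, RHS = e^5 + e^6 ≈ 551.8 → counterexample
(1, 7): LHS = e^8 ≈ 2981, RHS = e + e^7 ≈ 1099 → counterexample
(4, 3): LHS = e^7 ≈ 1097, RHS = e^3 + e^4 ≈ 74.68 → counterexample
(5, 2): LHS = e^7 ≈ 1097, RHS = e^2 + e^5 ≈ 155.8 → counterexample

That makes 6 counterexamples.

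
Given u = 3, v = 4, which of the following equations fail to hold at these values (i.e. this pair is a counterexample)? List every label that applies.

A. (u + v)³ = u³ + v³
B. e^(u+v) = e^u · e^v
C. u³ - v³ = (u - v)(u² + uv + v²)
Evaluating each claim at the given values:
A. LHS = 343, RHS = 91 → fails here (LHS ≠ RHS)
B. LHS = e^7 ≈ 1097, RHS = e^7 ≈ 1097 → holds here (LHS = RHS)
C. LHS = -37, RHS = -37 → holds here (LHS = RHS)

Answer: A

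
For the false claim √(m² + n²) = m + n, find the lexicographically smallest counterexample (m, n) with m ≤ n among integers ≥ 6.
Substituting (6, 6) into the claim:
LHS = √(6² + 6²) = 6·√(2) ≈ 8.485
RHS = 6 + 6 = 12

Since LHS ≠ RHS, this pair disproves the claim, and no lexicographically smaller pair (m ≤ n, integers ≥ 6) does.

For instance (13, 13) is also a counterexample (LHS = 13·√(2) ≈ 18.38, RHS = 26), but it's lexicographically larger.

Answer: (m, n) = (6, 6)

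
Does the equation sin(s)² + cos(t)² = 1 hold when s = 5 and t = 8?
Substituting s = 5, t = 8:

LHS = sin(5)² + cos(8)² ≈ 0.9407
RHS = 1

LHS ≠ RHS, so the equation does not hold at this point.

Answer: Fails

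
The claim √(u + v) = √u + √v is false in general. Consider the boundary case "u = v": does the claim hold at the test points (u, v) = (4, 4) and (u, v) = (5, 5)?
No, fails at both test points

At (4, 4): LHS = 2·√(2) ≈ 2.828 ≠ RHS = 4
At (5, 5): LHS = √(10) ≈ 3.162 ≠ RHS = 2·√(5) ≈ 4.472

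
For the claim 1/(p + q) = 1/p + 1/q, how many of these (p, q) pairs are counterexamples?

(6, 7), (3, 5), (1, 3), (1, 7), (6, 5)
Testing each pair:
(6, 7): LHS = 1/13, RHS = 13/42 → counterexample
(3, 5): LHS = 1/8, RHS = 8/15 → counterexample
(1, 3): LHS = 1/4, RHS = 4/3 → counterexample
(1, 7): LHS = 1/8, RHS = 8/7 → counterexample
(6, 5): LHS = 1/11, RHS = 11/30 → counterexample

That makes 5 counterexamples.

Answer: 5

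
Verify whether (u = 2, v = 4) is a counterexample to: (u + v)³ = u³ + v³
Substituting u = 2, v = 4:
LHS = (2 + 4)³ = 216
RHS = 2³ + 4³ = 72

Since LHS ≠ RHS, this pair disproves the claim.

Answer: Yes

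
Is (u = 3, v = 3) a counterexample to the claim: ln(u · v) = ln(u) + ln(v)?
No

Substituting u = 3, v = 3:
LHS = ln(3 · 3) = ln(9) ≈ 2.197
RHS = ln(3) + ln(3) = 2·ln(3) ≈ 2.197

The sides agree, so this pair does not disprove the claim.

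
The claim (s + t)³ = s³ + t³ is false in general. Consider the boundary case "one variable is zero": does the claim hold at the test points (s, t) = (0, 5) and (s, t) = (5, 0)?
At (0, 5): LHS = 125, RHS = 125 → equal
At (5, 0): LHS = 125, RHS = 125 → equal

So the claim does hold at both of these boundary points, even though it is not an identity.

Answer: Yes, holds at both test points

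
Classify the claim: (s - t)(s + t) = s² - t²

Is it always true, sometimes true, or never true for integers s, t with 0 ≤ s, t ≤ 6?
Always true

The identity holds for every pair in the range. For instance at (s, t) = (3, 0): both sides equal 9.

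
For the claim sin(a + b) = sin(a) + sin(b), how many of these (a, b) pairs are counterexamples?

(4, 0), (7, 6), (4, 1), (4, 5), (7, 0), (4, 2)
Testing each pair:
(4, 0): LHS = sin(4) ≈ -0.7568, RHS = sin(4) ≈ -0.7568 → satisfies claim
(7, 6): LHS = sin(13) ≈ 0.4202, RHS = sin(6) + sin(7) ≈ 0.3776 → counterexample
(4, 1): LHS = sin(5) ≈ -0.9589, RHS = sin(4) + sin(1) ≈ 0.08467 → counterexample
(4, 5): LHS = sin(9) ≈ 0.4121, RHS = sin(5) + sin(4) ≈ -1.716 → counterexample
(7, 0): LHS = sin(7) ≈ 0.657, RHS = sin(7) ≈ 0.657 → satisfies claim
(4, 2): LHS = sin(6) ≈ -0.2794, RHS = sin(4) + sin(2) ≈ 0.1525 → counterexample

That makes 4 counterexamples.

Answer: 4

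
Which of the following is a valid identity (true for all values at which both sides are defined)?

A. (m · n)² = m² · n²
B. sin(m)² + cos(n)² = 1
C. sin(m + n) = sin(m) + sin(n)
A

A: holds — e.g. at (4, 4), both sides equal 256.
B: fails at (4, 6) — LHS = sin(4)² + cos(6)² ≈ 1.495, RHS = 1.
C: fails at (3, 7) — LHS = sin(10) ≈ -0.544, RHS = sin(3) + sin(7) ≈ 0.7981.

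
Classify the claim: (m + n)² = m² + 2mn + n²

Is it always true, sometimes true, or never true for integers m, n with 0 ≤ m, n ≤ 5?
Always true

The identity holds for every pair in the range. For instance at (m, n) = (1, 4): both sides equal 25.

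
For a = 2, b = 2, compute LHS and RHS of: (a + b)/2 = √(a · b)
LHS = (2 + 2)/2 = 2
RHS = √(2 · 2) = 2

LHS = RHS: the two sides agree.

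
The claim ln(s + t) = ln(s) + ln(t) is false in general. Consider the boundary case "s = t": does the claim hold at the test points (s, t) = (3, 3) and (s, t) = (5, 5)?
At (3, 3): LHS = ln(6) ≈ 1.792 ≠ RHS = 2·ln(3) ≈ 2.197
At (5, 5): LHS = ln(10) ≈ 2.303 ≠ RHS = 2·ln(5) ≈ 3.219

Answer: No, fails at both test points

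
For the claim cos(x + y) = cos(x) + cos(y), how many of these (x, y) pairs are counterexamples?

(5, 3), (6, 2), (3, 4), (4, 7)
Testing each pair:
(5, 3): LHS = cos(8) ≈ -0.1455, RHS = cos(3) + cos(5) ≈ -0.7063 → counterexample
(6, 2): LHS = cos(8) ≈ -0.1455, RHS = cos(2) + cos(6) ≈ 0.544 → counterexample
(3, 4): LHS = cos(7) ≈ 0.7539, RHS = cos(3) + cos(4) ≈ -1.644 → counterexample
(4, 7): LHS = cos(11) ≈ 0.004426, RHS = cos(4) + cos(7) ≈ 0.1003 → counterexample

That makes 4 counterexamples.

Answer: 4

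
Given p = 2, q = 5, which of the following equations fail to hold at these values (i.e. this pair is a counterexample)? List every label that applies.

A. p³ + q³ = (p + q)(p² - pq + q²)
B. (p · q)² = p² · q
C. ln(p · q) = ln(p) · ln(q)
Evaluating each claim at the given values:
A. LHS = 133, RHS = 133 → holds here (LHS = RHS)
B. LHS = 100, RHS = 20 → fails here (LHS ≠ RHS)
C. LHS = ln(10) ≈ 2.303, RHS = ln(2)·ln(5) ≈ 1.116 → fails here (LHS ≠ RHS)

Answer: B, C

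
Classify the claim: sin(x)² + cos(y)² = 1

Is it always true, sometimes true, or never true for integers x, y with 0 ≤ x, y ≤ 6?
Sometimes true

It holds at (x, y) = (2, 2) (both sides equal 1), but fails at (x, y) = (6, 0) (LHS = sin(6)² + 1 ≈ 1.078, RHS = 1).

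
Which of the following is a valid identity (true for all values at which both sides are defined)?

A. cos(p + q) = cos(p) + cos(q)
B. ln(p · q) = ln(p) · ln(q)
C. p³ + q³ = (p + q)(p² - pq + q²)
C

A: fails at (4, 6) — LHS = cos(10) ≈ -0.8391, RHS = cos(4) + cos(6) ≈ 0.3065.
B: fails at (4, 6) — LHS = ln(24) ≈ 3.178, RHS = ln(4)·ln(6) ≈ 2.484.
C: holds — e.g. at (1, 3), both sides equal 28.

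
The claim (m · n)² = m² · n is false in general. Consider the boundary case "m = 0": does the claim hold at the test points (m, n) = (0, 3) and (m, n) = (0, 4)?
At (0, 3): LHS = 0, RHS = 0 → equal
At (0, 4): LHS = 0, RHS = 0 → equal

So the claim does hold at both of these boundary points, even though it is not an identity.

Answer: Yes, holds at both test points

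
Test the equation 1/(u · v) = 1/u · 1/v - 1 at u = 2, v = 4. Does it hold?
Fails

Substituting u = 2, v = 4:

LHS = 1/(2 · 4) = 1/8
RHS = 1/2 · 1/4 - 1 = -7/8

LHS ≠ RHS, so the equation does not hold at this point.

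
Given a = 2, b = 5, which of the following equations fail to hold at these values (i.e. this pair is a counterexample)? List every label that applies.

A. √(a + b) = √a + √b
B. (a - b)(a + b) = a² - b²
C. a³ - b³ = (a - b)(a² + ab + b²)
Evaluating each claim at the given values:
A. LHS = √(7) ≈ 2.646, RHS = √(2) + √(5) ≈ 3.65 → fails here (LHS ≠ RHS)
B. LHS = -21, RHS = -21 → holds here (LHS = RHS)
C. LHS = -117, RHS = -117 → holds here (LHS = RHS)

Answer: A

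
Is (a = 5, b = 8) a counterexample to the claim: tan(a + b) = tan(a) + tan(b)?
Substituting a = 5, b = 8:
LHS = tan(5 + 8) = tan(13) ≈ 0.463
RHS = tan(5) + tan(8) ≈ -10.18

Since LHS ≠ RHS, this pair disproves the claim.

Answer: Yes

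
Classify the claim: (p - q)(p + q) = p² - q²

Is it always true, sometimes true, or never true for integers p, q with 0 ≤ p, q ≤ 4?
The identity holds for every pair in the range. For instance at (p, q) = (4, 3): both sides equal 7.

Answer: Always true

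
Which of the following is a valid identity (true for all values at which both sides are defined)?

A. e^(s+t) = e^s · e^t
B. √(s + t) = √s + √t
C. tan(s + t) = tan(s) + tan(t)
A: holds — e.g. at (2, 3), both sides equal e^5 ≈ 148.4.
B: fails at (5, 8) — LHS = √(13) ≈ 3.606, RHS = √(5) + 2·√(2) ≈ 5.064.
C: fails at (2, 2) — LHS = tan(4) ≈ 1.158, RHS = 2·tan(2) ≈ -4.37.

Answer: A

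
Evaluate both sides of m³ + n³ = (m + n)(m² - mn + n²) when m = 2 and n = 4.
LHS = 2³ + 4³ = 72
RHS = (2 + 4)(2² - 2·4 + 4²) = 72

LHS = RHS: the two sides agree.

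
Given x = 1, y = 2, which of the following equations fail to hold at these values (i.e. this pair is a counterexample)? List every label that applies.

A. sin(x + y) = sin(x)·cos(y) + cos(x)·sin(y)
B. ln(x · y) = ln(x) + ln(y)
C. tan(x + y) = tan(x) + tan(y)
C

Evaluating each claim at the given values:
A. LHS = sin(3) ≈ 0.1411, RHS = sin(1)·cos(2) + sin(2)·cos(1) ≈ 0.1411 → holds here (LHS = RHS)
B. LHS = ln(2) ≈ 0.6931, RHS = ln(2) ≈ 0.6931 → holds here (LHS = RHS)
C. LHS = tan(3) ≈ -0.1425, RHS = tan(2) + tan(1) ≈ -0.6276 → fails here (LHS ≠ RHS)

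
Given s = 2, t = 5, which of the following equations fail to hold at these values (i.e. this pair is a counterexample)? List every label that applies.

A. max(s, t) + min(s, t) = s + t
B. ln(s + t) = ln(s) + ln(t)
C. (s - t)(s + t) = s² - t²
Evaluating each claim at the given values:
A. LHS = 7, RHS = 7 → holds here (LHS = RHS)
B. LHS = ln(7) ≈ 1.946, RHS = ln(2) + ln(5) ≈ 2.303 → fails here (LHS ≠ RHS)
C. LHS = -21, RHS = -21 → holds here (LHS = RHS)

Answer: B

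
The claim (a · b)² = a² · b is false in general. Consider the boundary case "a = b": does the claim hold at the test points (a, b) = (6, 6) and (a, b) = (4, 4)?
No, fails at both test points

At (6, 6): LHS = 1296 ≠ RHS = 216
At (4, 4): LHS = 256 ≠ RHS = 64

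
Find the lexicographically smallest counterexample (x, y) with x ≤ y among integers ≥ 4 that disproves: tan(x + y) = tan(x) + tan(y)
(x, y) = (4, 4)

Substituting (4, 4) into the claim:
LHS = tan(4 + 4) = tan(8) ≈ -6.8
RHS = tan(4) + tan(4) = 2·tan(4) ≈ 2.316

Since LHS ≠ RHS, this pair disproves the claim, and no lexicographically smaller pair (x ≤ y, integers ≥ 4) does.

For instance (5, 9) is also a counterexample (LHS = tan(14) ≈ 7.245, RHS = tan(5) + tan(9) ≈ -3.833), but it's lexicographically larger.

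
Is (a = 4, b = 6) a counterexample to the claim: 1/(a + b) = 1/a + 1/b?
Substituting a = 4, b = 6:
LHS = 1/(4 + 6) = 1/10
RHS = 1/4 + 1/6 = 5/12

Since LHS ≠ RHS, this pair disproves the claim.

Answer: Yes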